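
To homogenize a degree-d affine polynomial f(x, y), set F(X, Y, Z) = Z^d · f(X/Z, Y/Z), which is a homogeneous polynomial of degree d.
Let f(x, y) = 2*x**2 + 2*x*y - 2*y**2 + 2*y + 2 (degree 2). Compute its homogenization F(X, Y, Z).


F(X, Y, Z) = 2*X**2 + 2*X*Y - 2*Y**2 + 2*Y*Z + 2*Z**2

deg(f) = 2.
Substitute x = X/Z, y = Y/Z into f, then multiply by Z^2.
  monomial 2·x^2·y^0 ↦ 2·X^2·Y^0·Z^0.
  monomial 2·x^1·y^1 ↦ 2·X^1·Y^1·Z^0.
  monomial -2·x^0·y^2 ↦ -2·X^0·Y^2·Z^0.
  monomial 2·x^0·y^1 ↦ 2·X^0·Y^1·Z^1.
  monomial 2·x^0·y^0 ↦ 2·X^0·Y^0·Z^2.
Collecting: F(X, Y, Z) = 2*X**2 + 2*X*Y - 2*Y**2 + 2*Y*Z + 2*Z**2.


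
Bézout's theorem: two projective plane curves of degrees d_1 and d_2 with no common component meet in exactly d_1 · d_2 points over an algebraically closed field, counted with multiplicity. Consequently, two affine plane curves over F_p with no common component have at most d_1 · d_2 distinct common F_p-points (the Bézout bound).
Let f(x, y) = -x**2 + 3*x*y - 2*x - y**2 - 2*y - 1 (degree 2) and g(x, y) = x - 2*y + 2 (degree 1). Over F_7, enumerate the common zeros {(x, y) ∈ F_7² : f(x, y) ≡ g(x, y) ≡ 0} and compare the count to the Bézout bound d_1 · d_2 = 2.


Common zeros: ∅; count = 0; Bézout bound = 2.

deg(f) = 2, deg(g) = 1, so Bézout bound = 2.
Scan x ∈ F_7. For each x, list the y ∈ F_7 with f(x, y) ≡ 0 and those with g(x, y) ≡ 0 (mod 7); the common zeros in that column are the intersection.
  x = 0: f ≡ 0 at y ∈ {6}; g ≡ 0 at y ∈ {1}; common: ∅.
  x = 1: f ≡ 0 at y ∈ ∅; g ≡ 0 at y ∈ {5}; common: ∅.
  x = 2: f ≡ 0 at y ∈ {5, 6}; g ≡ 0 at y ∈ {2}; common: ∅.
  x = 3: f ≡ 0 at y ∈ ∅; g ≡ 0 at y ∈ {6}; common: ∅.
  x = 4: f ≡ 0 at y ∈ {5}; g ≡ 0 at y ∈ {3}; common: ∅.
  x = 5: f ≡ 0 at y ∈ {2, 4}; g ≡ 0 at y ∈ {0}; common: ∅.
  x = 6: f ≡ 0 at y ∈ {0, 2}; g ≡ 0 at y ∈ {4}; common: ∅.
Collecting: common zeros = ∅, so the count is 0.
Comparison with the Bézout bound: 0 ≤ 2 = deg(f)·deg(g), as expected for curves with no common component (the affine F_7-count falls short of the bound because intersections may lie at infinity, over extension fields, or carry multiplicity).


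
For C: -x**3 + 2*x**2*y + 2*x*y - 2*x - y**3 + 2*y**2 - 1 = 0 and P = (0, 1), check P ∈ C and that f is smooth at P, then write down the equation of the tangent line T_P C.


Tangent line at P: y - 1 = 0.

Step 1: f(0, 1) = 0, so P lies on C.
Step 2: partial derivatives
  f_x(x, y) = -3*x**2 + 4*x*y + 2*y - 2, f_y(x, y) = 2*x**2 + 2*x - 3*y**2 + 4*y.
  f_x(P) = 0, f_y(P) = 1 (gradient nonzero, so P is smooth).
Step 3: tangent line at P: 0·(x − 0) + 1·(y − 1) = 0.
Expanding: y - 1 = 0.


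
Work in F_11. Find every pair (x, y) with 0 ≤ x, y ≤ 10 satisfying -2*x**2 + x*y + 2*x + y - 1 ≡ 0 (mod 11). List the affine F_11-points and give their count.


Affine F_11-points: {(0, 1), (1, 6), (2, 9), (3, 6), (4, 5), (5, 5), (6, 4), (7, 1), (8, 4), (9, 9)}; count = 10.

For each of the 121 pairs (x, y) ∈ F_11², evaluate f(x, y) mod 11. Record the zeros.
  x = 0: [0↦10, 1↦0, 2↦1, 3↦2, 4↦3, 5↦4, 6↦5, 7↦6, 8↦7, 9↦8, 10↦9]  zeros at y ∈ {1}
  x = 1: [0↦10, 1↦1, 2↦3, 3↦5, 4↦7, 5↦9, 6↦0, 7↦2, 8↦4, 9↦6, 10↦8]  zeros at y ∈ {6}
  x = 2: [0↦6, 1↦9, 2↦1, 3↦4, 4↦7, 5↦10, 6↦2, 7↦5, 8↦8, 9↦0, 10↦3]  zeros at y ∈ {9}
  x = 3: [0↦9, 1↦2, 2↦6, 3↦10, 4↦3, 5↦7, 6↦0, 7↦4, 8↦8, 9↦1, 10↦5]  zeros at y ∈ {6}
  x = 4: [0↦8, 1↦2, 2↦7, 3↦1, 4↦6, 5↦0, 6↦5, 7↦10, 8↦4, 9↦9, 10↦3]  zeros at y ∈ {5}
  x = 5: [0↦3, 1↦9, 2↦4, 3↦10, 4↦5, 5↦0, 6↦6, 7↦1, 8↦7, 9↦2, 10↦8]  zeros at y ∈ {5}
  x = 6: [0↦5, 1↦1, 2↦8, 3↦4, 4↦0, 5↦7, 6↦3, 7↦10, 8↦6, 9↦2, 10↦9]  zeros at y ∈ {4}
  x = 7: [0↦3, 1↦0, 2↦8, 3↦5, 4↦2, 5↦10, 6↦7, 7↦4, 8↦1, 9↦9, 10↦6]  zeros at y ∈ {1}
  x = 8: [0↦8, 1↦6, 2↦4, 3↦2, 4↦0, 5↦9, 6↦7, 7↦5, 8↦3, 9↦1, 10↦10]  zeros at y ∈ {4}
  x = 9: [0↦9, 1↦8, 2↦7, 3↦6, 4↦5, 5↦4, 6↦3, 7↦2, 8↦1, 9↦0, 10↦10]  zeros at y ∈ {9}
  x = 10: [0↦6, 1↦6, 2↦6, 3↦6, 4↦6, 5↦6, 6↦6, 7↦6, 8↦6, 9↦6, 10↦6]  zeros at y ∈ ∅
Collecting zeros: affine points = {(0, 1), (1, 6), (2, 9), (3, 6), (4, 5), (5, 5), (6, 4), (7, 1), (8, 4), (9, 9)}.
Total count |C(F_11)_aff| = 10.


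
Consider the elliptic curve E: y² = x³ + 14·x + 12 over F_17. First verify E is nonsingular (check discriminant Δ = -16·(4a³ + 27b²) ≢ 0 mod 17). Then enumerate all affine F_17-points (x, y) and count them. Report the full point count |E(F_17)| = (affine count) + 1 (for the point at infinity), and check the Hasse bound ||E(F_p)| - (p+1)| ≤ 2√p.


Affine points = {(3, 8), (3, 9), (4, 8), (4, 9), (9, 0), (10, 8), (10, 9), (11, 1), (11, 16), (12, 2), (12, 15)}; affine count = 11; |E(F_17)| = 12.

Discriminant check: Δ ∝ 4a³ + 27b² = 4·14³ + 27·12² = 4·2744 + 27·144 ≡ 6 (mod 17). Nonzero ⇒ E is nonsingular.
For each x ∈ F_17, compute rhs = x³ + 14·x + 12 mod 17, then count y ∈ F_17 with y² ≡ rhs.
  x = 0: rhs = 12, matching y values: none (0 points).
  x = 1: rhs = 10, matching y values: none (0 points).
  x = 2: rhs = 14, matching y values: none (0 points).
  x = 3: rhs = 13, matching y values: 8, 9 (2 points).
  x = 4: rhs = 13, matching y values: 8, 9 (2 points).
  x = 5: rhs = 3, matching y values: none (0 points).
  x = 6: rhs = 6, matching y values: none (0 points).
  x = 7: rhs = 11, matching y values: none (0 points).
  x = 8: rhs = 7, matching y values: none (0 points).
  x = 9: rhs = 0, matching y values: 0 (1 points).
  x = 10: rhs = 13, matching y values: 8, 9 (2 points).
  x = 11: rhs = 1, matching y values: 1, 16 (2 points).
  x = 12: rhs = 4, matching y values: 2, 15 (2 points).
  x = 13: rhs = 11, matching y values: none (0 points).
  x = 14: rhs = 11, matching y values: none (0 points).
  x = 15: rhs = 10, matching y values: none (0 points).
  x = 16: rhs = 14, matching y values: none (0 points).
Total affine count: 11.
Full point count |E(F_17)| = 11 + 1 = 12.
Hasse bound: |12 − (17+1)| = |-6| = 6 ≤ 2√17 ≈ 8.2462 ✓.


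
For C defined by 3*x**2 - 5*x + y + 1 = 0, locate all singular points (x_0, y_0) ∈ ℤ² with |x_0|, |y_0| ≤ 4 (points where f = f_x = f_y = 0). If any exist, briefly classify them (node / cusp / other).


No singular points in the scanned grid; C is smooth there.

Compute partial derivatives:
  f_x = 6*x - 5.
  f_y = 1.
f_y = 1 is a nonzero constant, so f_y never vanishes: no point (x, y) can satisfy f = f_x = f_y = 0. In particular no (x, y) ∈ {−4, ..., 4}² is singular; the curve is smooth.


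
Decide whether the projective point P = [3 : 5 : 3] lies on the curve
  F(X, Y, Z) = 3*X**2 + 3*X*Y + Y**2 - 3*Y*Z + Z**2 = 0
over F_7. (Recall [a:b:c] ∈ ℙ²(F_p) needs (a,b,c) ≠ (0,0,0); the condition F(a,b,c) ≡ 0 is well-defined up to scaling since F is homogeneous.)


F(3,5,3) ≡ 5 (mod 7); P is NOT on the curve.

Evaluate F(3, 5, 3) term-by-term (mod 7).
  3*X**2 ↦ 3·9·1·1 = 27
  3*X*Y ↦ 3·3·5·1 = 45
  Y**2 ↦ 1·1·25·1 = 25
  -3*Y*Z ↦ -3·1·5·3 = -45
  Z**2 ↦ 1·1·1·9 = 9
Sum: F(3, 5, 3) = (27) + (45) + (25) + (-45) + (9) = 61.
Reducing mod 7: 61 ≡ 5 (mod 7).
Since F(a, b, c) ≡ 5 ≠ 0 (mod 7), P does NOT lie on the curve.


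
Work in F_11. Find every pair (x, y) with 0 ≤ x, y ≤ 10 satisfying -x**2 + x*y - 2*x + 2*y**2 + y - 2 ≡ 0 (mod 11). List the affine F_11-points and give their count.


Affine F_11-points: {(1, 5), (2, 5), (2, 10), (3, 1), (3, 8), (6, 3), (6, 10), (7, 1), (7, 6), (8, 6)}; count = 10.

For each of the 121 pairs (x, y) ∈ F_11², evaluate f(x, y) mod 11. Record the zeros.
  x = 0: [0↦9, 1↦1, 2↦8, 3↦8, 4↦1, 5↦9, 6↦10, 7↦4, 8↦2, 9↦4, 10↦10]  zeros at y ∈ ∅
  x = 1: [0↦6, 1↦10, 2↦7, 3↦8, 4↦2, 5↦0, 6↦2, 7↦8, 8↦7, 9↦10, 10↦6]  zeros at y ∈ {5}
  x = 2: [0↦1, 1↦6, 2↦4, 3↦6, 4↦1, 5↦0, 6↦3, 7↦10, 8↦10, 9↦3, 10↦0]  zeros at y ∈ {5, 10}
  x = 3: [0↦5, 1↦0, 2↦10, 3↦2, 4↦9, 5↦9, 6↦2, 7↦10, 8↦0, 9↦5, 10↦3]  zeros at y ∈ {1, 8}
  x = 4: [0↦7, 1↦3, 2↦3, 3↦7, 4↦4, 5↦5, 6↦10, 7↦8, 8↦10, 9↦5, 10↦4]  zeros at y ∈ ∅
  x = 5: [0↦7, 1↦4, 2↦5, 3↦10, 4↦8, 5↦10, 6↦5, 7↦4, 8↦7, 9↦3, 10↦3]  zeros at y ∈ ∅
  x = 6: [0↦5, 1↦3, 2↦5, 3↦0, 4↦10, 5↦2, 6↦9, 7↦9, 8↦2, 9↦10, 10↦0]  zeros at y ∈ {3, 10}
  x = 7: [0↦1, 1↦0, 2↦3, 3↦10, 4↦10, 5↦3, 6↦0, 7↦1, 8↦6, 9↦4, 10↦6]  zeros at y ∈ {1, 6}
  x = 8: [0↦6, 1↦6, 2↦10, 3↦7, 4↦8, 5↦2, 6↦0, 7↦2, 8↦8, 9↦7, 10↦10]  zeros at y ∈ {6}
  x = 9: [0↦9, 1↦10, 2↦4, 3↦2, 4↦4, 5↦10, 6↦9, 7↦1, 8↦8, 9↦8, 10↦1]  zeros at y ∈ ∅
  x = 10: [0↦10, 1↦1, 2↦7, 3↦6, 4↦9, 5↦5, 6↦5, 7↦9, 8↦6, 9↦7, 10↦1]  zeros at y ∈ ∅
Collecting zeros: affine points = {(1, 5), (2, 5), (2, 10), (3, 1), (3, 8), (6, 3), (6, 10), (7, 1), (7, 6), (8, 6)}.
Total count |C(F_11)_aff| = 10.


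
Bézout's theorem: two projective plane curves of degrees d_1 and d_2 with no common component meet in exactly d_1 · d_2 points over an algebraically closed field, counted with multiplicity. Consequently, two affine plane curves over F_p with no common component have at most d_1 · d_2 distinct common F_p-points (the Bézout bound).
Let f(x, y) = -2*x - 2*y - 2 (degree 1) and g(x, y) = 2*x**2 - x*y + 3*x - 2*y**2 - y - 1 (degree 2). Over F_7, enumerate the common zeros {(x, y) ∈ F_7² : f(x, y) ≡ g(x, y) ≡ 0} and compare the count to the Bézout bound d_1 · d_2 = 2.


Common zeros: {(1, 5), (5, 1)}; count = 2; Bézout bound = 2.

deg(f) = 1, deg(g) = 2, so Bézout bound = 2.
Scan x ∈ F_7. For each x, list the y ∈ F_7 with f(x, y) ≡ 0 and those with g(x, y) ≡ 0 (mod 7); the common zeros in that column are the intersection.
  x = 0: f ≡ 0 at y ∈ {6}; g ≡ 0 at y ∈ {5}; common: ∅.
  x = 1: f ≡ 0 at y ∈ {5}; g ≡ 0 at y ∈ {1, 5}; common: {5}.
  x = 2: f ≡ 0 at y ∈ {4}; g ≡ 0 at y ∈ {3, 6}; common: ∅.
  x = 3: f ≡ 0 at y ∈ {3}; g ≡ 0 at y ∈ {6}; common: ∅.
  x = 4: f ≡ 0 at y ∈ {2}; g ≡ 0 at y ∈ ∅; common: ∅.
  x = 5: f ≡ 0 at y ∈ {1}; g ≡ 0 at y ∈ {1, 3}; common: {1}.
  x = 6: f ≡ 0 at y ∈ {0}; g ≡ 0 at y ∈ ∅; common: ∅.
Collecting: common zeros = {(1, 5), (5, 1)}, so the count is 2.
Comparison with the Bézout bound: 2 ≤ 2 = deg(f)·deg(g), as expected for curves with no common component (the bound is attained).


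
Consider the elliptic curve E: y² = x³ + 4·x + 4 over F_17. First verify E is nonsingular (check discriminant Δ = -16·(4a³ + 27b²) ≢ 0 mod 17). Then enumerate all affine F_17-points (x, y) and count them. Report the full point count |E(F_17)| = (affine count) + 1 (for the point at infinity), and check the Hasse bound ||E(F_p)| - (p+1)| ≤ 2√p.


Affine points = {(0, 2), (0, 15), (1, 3), (1, 14), (3, 3), (3, 14), (4, 4), (4, 13), (5, 8), (5, 9), (7, 1), (7, 16), (8, 2), (8, 15), (9, 2), (9, 15), (11, 6), (11, 11), (13, 3), (13, 14), (14, 4), (14, 13), (16, 4), (16, 13)}; affine count = 24; |E(F_17)| = 25.

Discriminant check: Δ ∝ 4a³ + 27b² = 4·4³ + 27·4² = 4·64 + 27·16 ≡ 8 (mod 17). Nonzero ⇒ E is nonsingular.
For each x ∈ F_17, compute rhs = x³ + 4·x + 4 mod 17, then count y ∈ F_17 with y² ≡ rhs.
  x = 0: rhs = 4, matching y values: 2, 15 (2 points).
  x = 1: rhs = 9, matching y values: 3, 14 (2 points).
  x = 2: rhs = 3, matching y values: none (0 points).
  x = 3: rhs = 9, matching y values: 3, 14 (2 points).
  x = 4: rhs = 16, matching y values: 4, 13 (2 points).
  x = 5: rhs = 13, matching y values: 8, 9 (2 points).
  x = 6: rhs = 6, matching y values: none (0 points).
  x = 7: rhs = 1, matching y values: 1, 16 (2 points).
  x = 8: rhs = 4, matching y values: 2, 15 (2 points).
  x = 9: rhs = 4, matching y values: 2, 15 (2 points).
  x = 10: rhs = 7, matching y values: none (0 points).
  x = 11: rhs = 2, matching y values: 6, 11 (2 points).
  x = 12: rhs = 12, matching y values: none (0 points).
  x = 13: rhs = 9, matching y values: 3, 14 (2 points).
  x = 14: rhs = 16, matching y values: 4, 13 (2 points).
  x = 15: rhs = 5, matching y values: none (0 points).
  x = 16: rhs = 16, matching y values: 4, 13 (2 points).
Total affine count: 24.
Full point count |E(F_17)| = 24 + 1 = 25.
Hasse bound: |25 − (17+1)| = |7| = 7 ≤ 2√17 ≈ 8.2462 ✓.


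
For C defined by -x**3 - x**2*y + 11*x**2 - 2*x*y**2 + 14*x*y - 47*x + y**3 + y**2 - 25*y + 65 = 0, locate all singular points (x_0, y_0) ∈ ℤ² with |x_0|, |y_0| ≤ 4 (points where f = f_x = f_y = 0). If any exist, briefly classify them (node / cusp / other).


Singular points: {(3, 2)}; classification: cusp.

Compute partial derivatives:
  f_x = -3*x**2 - 2*x*y + 22*x - 2*y**2 + 14*y - 47.
  f_y = -x**2 - 4*x*y + 14*x + 3*y**2 + 2*y - 25.
Scan x_0 ∈ {−4, ..., 4}. For each x_0, f_y(x_0, y) is a polynomial in y; find its integer roots y ∈ {−4, ..., 4}, then test f_x and f at those candidates.
  x = -4: f_y(-4, y) = 3*y**2 + 18*y - 97; no integer root y with |y| ≤ 4.
  x = -3: f_y(-3, y) = 3*y**2 + 14*y - 76; no integer root y with |y| ≤ 4.
  x = -2: f_y(-2, y) = 3*y**2 + 10*y - 57; vanishes at y ∈ {3}. (-2, 3): f_x = -67 ≠ 0.
  x = -1: f_y(-1, y) = 3*y**2 + 6*y - 40; no integer root y with |y| ≤ 4.
  x = 0: f_y(0, y) = 3*y**2 + 2*y - 25; no integer root y with |y| ≤ 4.
  x = 1: f_y(1, y) = 3*y**2 - 2*y - 12; no integer root y with |y| ≤ 4.
  x = 2: f_y(2, y) = 3*y**2 - 6*y - 1; no integer root y with |y| ≤ 4.
  x = 3: f_y(3, y) = 3*y**2 - 10*y + 8; vanishes at y ∈ {2}. (3, 2): f_x = 0, f = 0 — SINGULAR.
  x = 4: f_y(4, y) = 3*y**2 - 14*y + 15; vanishes at y ∈ {3}. (4, 3): f_x = -7 ≠ 0.
Only singular point on the grid: (3, 2).
Classify: substitute x = 3 + u, y = 2 + v and expand: f = -u**3 - u**2*v - 2*u*v**2 + v**3 + v**2.
No constant or linear terms (consistent with a singular point). Quadratic part: v**2. Cubic part: -u**3 - u**2*v - 2*u*v**2 + v**3.
The quadratic part v**2 is a perfect square, so there is a single (double) tangent line v = 0, i.e. y = 2. Restricting the cubic part to that line (v = 0) leaves -u**3 ≠ 0, so f is not divisible by v and the branch is v² ≈ u**3 to lowest order — this is a cusp.
Classification: cusp.


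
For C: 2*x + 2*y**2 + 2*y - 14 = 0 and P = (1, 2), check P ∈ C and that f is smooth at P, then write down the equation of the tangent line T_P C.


Tangent line at P: 2*x + 10*y - 22 = 0.

Step 1: f(1, 2) = 0, so P lies on C.
Step 2: partial derivatives
  f_x(x, y) = 2, f_y(x, y) = 4*y + 2.
  f_x(P) = 2, f_y(P) = 10 (gradient nonzero, so P is smooth).
Step 3: tangent line at P: 2·(x − 1) + 10·(y − 2) = 0.
Expanding: 2*x + 10*y - 22 = 0.


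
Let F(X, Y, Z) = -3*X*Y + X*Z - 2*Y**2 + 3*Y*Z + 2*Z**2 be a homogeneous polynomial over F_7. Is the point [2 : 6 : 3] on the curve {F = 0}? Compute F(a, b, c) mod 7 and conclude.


F(2,6,3) ≡ 5 (mod 7); P is NOT on the curve.

Evaluate F(2, 6, 3) term-by-term (mod 7).
  -3*X*Y ↦ -3·2·6·1 = -36
  X*Z ↦ 1·2·1·3 = 6
  -2*Y**2 ↦ -2·1·36·1 = -72
  3*Y*Z ↦ 3·1·6·3 = 54
  2*Z**2 ↦ 2·1·1·9 = 18
Sum: F(2, 6, 3) = (-36) + (6) + (-72) + (54) + (18) = -30.
Reducing mod 7: -30 ≡ 5 (mod 7).
Since F(a, b, c) ≡ 5 ≠ 0 (mod 7), P does NOT lie on the curve.


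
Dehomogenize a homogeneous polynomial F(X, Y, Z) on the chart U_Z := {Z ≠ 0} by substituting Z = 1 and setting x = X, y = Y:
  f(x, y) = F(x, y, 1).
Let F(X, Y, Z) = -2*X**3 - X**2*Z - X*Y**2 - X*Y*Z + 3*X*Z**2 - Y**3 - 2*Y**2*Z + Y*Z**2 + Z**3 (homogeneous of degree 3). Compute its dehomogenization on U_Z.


f(x, y) = -2*x**3 - x**2 - x*y**2 - x*y + 3*x - y**3 - 2*y**2 + y + 1

On U_Z we set Z = 1. Each monomial c·X^i·Y^j·Z^k in F becomes c·x^i·y^j·1^k = c·x^i·y^j.
Substituting Z = 1: F(X, Y, 1) = -2*x**3 - x**2 - x*y**2 - x*y + 3*x - y**3 - 2*y**2 + y + 1.
Note: deg(f) ≤ deg(F) = 3; strict inequality happens when F is divisible by Z (lost terms).


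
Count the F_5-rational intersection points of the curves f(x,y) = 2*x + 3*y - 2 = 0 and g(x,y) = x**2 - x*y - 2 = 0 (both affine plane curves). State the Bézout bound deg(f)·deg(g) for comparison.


Common zeros: {(2, 1)}; count = 1; Bézout bound = 2.

deg(f) = 1, deg(g) = 2, so Bézout bound = 2.
Scan x ∈ F_5. For each x, list the y ∈ F_5 with f(x, y) ≡ 0 and those with g(x, y) ≡ 0 (mod 5); the common zeros in that column are the intersection.
  x = 0: f ≡ 0 at y ∈ {4}; g ≡ 0 at y ∈ ∅; common: ∅.
  x = 1: f ≡ 0 at y ∈ {0}; g ≡ 0 at y ∈ {4}; common: ∅.
  x = 2: f ≡ 0 at y ∈ {1}; g ≡ 0 at y ∈ {1}; common: {1}.
  x = 3: f ≡ 0 at y ∈ {2}; g ≡ 0 at y ∈ {4}; common: ∅.
  x = 4: f ≡ 0 at y ∈ {3}; g ≡ 0 at y ∈ {1}; common: ∅.
Collecting: common zeros = {(2, 1)}, so the count is 1.
Comparison with the Bézout bound: 1 ≤ 2 = deg(f)·deg(g), as expected for curves with no common component (the affine F_5-count falls short of the bound because intersections may lie at infinity, over extension fields, or carry multiplicity).


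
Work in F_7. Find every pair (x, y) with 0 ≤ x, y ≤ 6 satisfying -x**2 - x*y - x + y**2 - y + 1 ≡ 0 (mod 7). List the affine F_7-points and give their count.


Affine F_7-points: {(0, 3), (0, 5), (1, 4), (1, 5), (2, 1), (2, 2), (3, 1), (3, 3)}; count = 8.

For each of the 49 pairs (x, y) ∈ F_7², evaluate f(x, y) mod 7. Record the zeros.
  x = 0: [0↦1, 1↦1, 2↦3, 3↦0, 4↦6, 5↦0, 6↦3]  zeros at y ∈ {3, 5}
  x = 1: [0↦6, 1↦5, 2↦6, 3↦2, 4↦0, 5↦0, 6↦2]  zeros at y ∈ {4, 5}
  x = 2: [0↦2, 1↦0, 2↦0, 3↦2, 4↦6, 5↦5, 6↦6]  zeros at y ∈ {1, 2}
  x = 3: [0↦3, 1↦0, 2↦6, 3↦0, 4↦3, 5↦1, 6↦1]  zeros at y ∈ {1, 3}
  x = 4: [0↦2, 1↦5, 2↦3, 3↦3, 4↦5, 5↦2, 6↦1]  zeros at y ∈ ∅
  x = 5: [0↦6, 1↦1, 2↦5, 3↦4, 4↦5, 5↦1, 6↦6]  zeros at y ∈ ∅
  x = 6: [0↦1, 1↦2, 2↦5, 3↦3, 4↦3, 5↦5, 6↦2]  zeros at y ∈ ∅
Collecting zeros: affine points = {(0, 3), (0, 5), (1, 4), (1, 5), (2, 1), (2, 2), (3, 1), (3, 3)}.
Total count |C(F_7)_aff| = 8.


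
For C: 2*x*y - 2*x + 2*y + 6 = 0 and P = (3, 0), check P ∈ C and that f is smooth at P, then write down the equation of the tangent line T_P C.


Tangent line at P: -2*x + 8*y + 6 = 0.

Step 1: f(3, 0) = 0, so P lies on C.
Step 2: partial derivatives
  f_x(x, y) = 2*y - 2, f_y(x, y) = 2*x + 2.
  f_x(P) = -2, f_y(P) = 8 (gradient nonzero, so P is smooth).
Step 3: tangent line at P: -2·(x − 3) + 8·(y − 0) = 0.
Expanding: -2*x + 8*y + 6 = 0.


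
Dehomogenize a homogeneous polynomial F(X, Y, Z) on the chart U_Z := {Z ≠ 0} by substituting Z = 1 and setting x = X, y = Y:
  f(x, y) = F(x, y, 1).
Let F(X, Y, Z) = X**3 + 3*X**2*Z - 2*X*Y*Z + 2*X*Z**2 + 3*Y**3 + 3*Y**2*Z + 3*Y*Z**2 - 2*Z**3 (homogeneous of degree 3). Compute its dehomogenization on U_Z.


f(x, y) = x**3 + 3*x**2 - 2*x*y + 2*x + 3*y**3 + 3*y**2 + 3*y - 2

On U_Z we set Z = 1. Each monomial c·X^i·Y^j·Z^k in F becomes c·x^i·y^j·1^k = c·x^i·y^j.
Substituting Z = 1: F(X, Y, 1) = x**3 + 3*x**2 - 2*x*y + 2*x + 3*y**3 + 3*y**2 + 3*y - 2.
Note: deg(f) ≤ deg(F) = 3; strict inequality happens when F is divisible by Z (lost terms).


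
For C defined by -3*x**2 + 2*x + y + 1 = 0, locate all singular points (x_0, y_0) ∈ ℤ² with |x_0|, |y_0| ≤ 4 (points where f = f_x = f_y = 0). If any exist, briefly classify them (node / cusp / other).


No singular points in the scanned grid; C is smooth there.

Compute partial derivatives:
  f_x = 2 - 6*x.
  f_y = 1.
f_y = 1 is a nonzero constant, so f_y never vanishes: no point (x, y) can satisfy f = f_x = f_y = 0. In particular no (x, y) ∈ {−4, ..., 4}² is singular; the curve is smooth.


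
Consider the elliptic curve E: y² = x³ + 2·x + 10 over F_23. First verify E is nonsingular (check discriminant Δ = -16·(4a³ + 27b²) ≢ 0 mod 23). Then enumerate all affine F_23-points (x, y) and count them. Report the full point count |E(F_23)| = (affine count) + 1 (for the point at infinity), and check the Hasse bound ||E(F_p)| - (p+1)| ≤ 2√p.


Affine points = {(1, 6), (1, 17), (4, 6), (4, 17), (6, 10), (6, 13), (8, 3), (8, 20), (10, 8), (10, 15), (11, 11), (11, 12), (13, 5), (13, 18), (17, 9), (17, 14), (18, 6), (18, 17), (20, 0)}; affine count = 19; |E(F_23)| = 20.

Discriminant check: Δ ∝ 4a³ + 27b² = 4·2³ + 27·10² = 4·8 + 27·100 ≡ 18 (mod 23). Nonzero ⇒ E is nonsingular.
For each x ∈ F_23, compute rhs = x³ + 2·x + 10 mod 23, then count y ∈ F_23 with y² ≡ rhs.
  x = 0: rhs = 10, matching y values: none (0 points).
  x = 1: rhs = 13, matching y values: 6, 17 (2 points).
  x = 2: rhs = 22, matching y values: none (0 points).
  x = 3: rhs = 20, matching y values: none (0 points).
  x = 4: rhs = 13, matching y values: 6, 17 (2 points).
  x = 5: rhs = 7, matching y values: none (0 points).
  x = 6: rhs = 8, matching y values: 10, 13 (2 points).
  x = 7: rhs = 22, matching y values: none (0 points).
  x = 8: rhs = 9, matching y values: 3, 20 (2 points).
  x = 9: rhs = 21, matching y values: none (0 points).
  x = 10: rhs = 18, matching y values: 8, 15 (2 points).
  x = 11: rhs = 6, matching y values: 11, 12 (2 points).
  x = 12: rhs = 14, matching y values: none (0 points).
  x = 13: rhs = 2, matching y values: 5, 18 (2 points).
  x = 14: rhs = 22, matching y values: none (0 points).
  x = 15: rhs = 11, matching y values: none (0 points).
  x = 16: rhs = 21, matching y values: none (0 points).
  x = 17: rhs = 12, matching y values: 9, 14 (2 points).
  x = 18: rhs = 13, matching y values: 6, 17 (2 points).
  x = 19: rhs = 7, matching y values: none (0 points).
  x = 20: rhs = 0, matching y values: 0 (1 points).
  x = 21: rhs = 21, matching y values: none (0 points).
  x = 22: rhs = 7, matching y values: none (0 points).
Total affine count: 19.
Full point count |E(F_23)| = 19 + 1 = 20.
Hasse bound: |20 − (23+1)| = |-4| = 4 ≤ 2√23 ≈ 9.5917 ✓.


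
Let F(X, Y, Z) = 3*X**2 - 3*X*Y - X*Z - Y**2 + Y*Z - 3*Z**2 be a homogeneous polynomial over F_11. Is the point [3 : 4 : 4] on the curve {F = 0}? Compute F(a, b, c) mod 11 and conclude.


F(3,4,4) ≡ 8 (mod 11); P is NOT on the curve.

Evaluate F(3, 4, 4) term-by-term (mod 11).
  3*X**2 ↦ 3·9·1·1 = 27
  -3*X*Y ↦ -3·3·4·1 = -36
  -X*Z ↦ -1·3·1·4 = -12
  -Y**2 ↦ -1·1·16·1 = -16
  Y*Z ↦ 1·1·4·4 = 16
  -3*Z**2 ↦ -3·1·1·16 = -48
Sum: F(3, 4, 4) = (27) + (-36) + (-12) + (-16) + (16) + (-48) = -69.
Reducing mod 11: -69 ≡ 8 (mod 11).
Since F(a, b, c) ≡ 8 ≠ 0 (mod 11), P does NOT lie on the curve.


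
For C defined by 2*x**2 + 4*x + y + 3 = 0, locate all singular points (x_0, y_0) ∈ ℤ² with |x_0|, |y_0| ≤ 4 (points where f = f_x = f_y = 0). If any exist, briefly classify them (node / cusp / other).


No singular points in the scanned grid; C is smooth there.

Compute partial derivatives:
  f_x = 4*x + 4.
  f_y = 1.
f_y = 1 is a nonzero constant, so f_y never vanishes: no point (x, y) can satisfy f = f_x = f_y = 0. In particular no (x, y) ∈ {−4, ..., 4}² is singular; the curve is smooth.


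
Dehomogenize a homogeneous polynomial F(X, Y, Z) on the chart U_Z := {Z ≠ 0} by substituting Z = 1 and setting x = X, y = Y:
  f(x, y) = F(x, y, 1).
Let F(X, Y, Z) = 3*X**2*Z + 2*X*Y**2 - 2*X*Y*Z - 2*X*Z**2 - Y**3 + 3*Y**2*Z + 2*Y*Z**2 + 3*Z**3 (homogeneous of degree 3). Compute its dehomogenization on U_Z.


f(x, y) = 3*x**2 + 2*x*y**2 - 2*x*y - 2*x - y**3 + 3*y**2 + 2*y + 3

On U_Z we set Z = 1. Each monomial c·X^i·Y^j·Z^k in F becomes c·x^i·y^j·1^k = c·x^i·y^j.
Substituting Z = 1: F(X, Y, 1) = 3*x**2 + 2*x*y**2 - 2*x*y - 2*x - y**3 + 3*y**2 + 2*y + 3.
Note: deg(f) ≤ deg(F) = 3; strict inequality happens when F is divisible by Z (lost terms).


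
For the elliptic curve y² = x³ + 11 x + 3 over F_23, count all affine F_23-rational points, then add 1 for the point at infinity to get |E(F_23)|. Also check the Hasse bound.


Affine points = {(0, 7), (0, 16), (6, 3), (6, 20), (7, 3), (7, 20), (9, 7), (9, 16), (10, 3), (10, 20), (11, 11), (11, 12), (12, 0), (14, 7), (14, 16), (15, 1), (15, 22), (20, 9), (20, 14)}; affine count = 19; |E(F_23)| = 20.

Discriminant check: Δ ∝ 4a³ + 27b² = 4·11³ + 27·3² = 4·1331 + 27·9 ≡ 1 (mod 23). Nonzero ⇒ E is nonsingular.
For each x ∈ F_23, compute rhs = x³ + 11·x + 3 mod 23, then count y ∈ F_23 with y² ≡ rhs.
  x = 0: rhs = 3, matching y values: 7, 16 (2 points).
  x = 1: rhs = 15, matching y values: none (0 points).
  x = 2: rhs = 10, matching y values: none (0 points).
  x = 3: rhs = 17, matching y values: none (0 points).
  x = 4: rhs = 19, matching y values: none (0 points).
  x = 5: rhs = 22, matching y values: none (0 points).
  x = 6: rhs = 9, matching y values: 3, 20 (2 points).
  x = 7: rhs = 9, matching y values: 3, 20 (2 points).
  x = 8: rhs = 5, matching y values: none (0 points).
  x = 9: rhs = 3, matching y values: 7, 16 (2 points).
  x = 10: rhs = 9, matching y values: 3, 20 (2 points).
  x = 11: rhs = 6, matching y values: 11, 12 (2 points).
  x = 12: rhs = 0, matching y values: 0 (1 points).
  x = 13: rhs = 20, matching y values: none (0 points).
  x = 14: rhs = 3, matching y values: 7, 16 (2 points).
  x = 15: rhs = 1, matching y values: 1, 22 (2 points).
  x = 16: rhs = 20, matching y values: none (0 points).
  x = 17: rhs = 20, matching y values: none (0 points).
  x = 18: rhs = 7, matching y values: none (0 points).
  x = 19: rhs = 10, matching y values: none (0 points).
  x = 20: rhs = 12, matching y values: 9, 14 (2 points).
  x = 21: rhs = 19, matching y values: none (0 points).
  x = 22: rhs = 14, matching y values: none (0 points).
Total affine count: 19.
Full point count |E(F_23)| = 19 + 1 = 20.
Hasse bound: |20 − (23+1)| = |-4| = 4 ≤ 2√23 ≈ 9.5917 ✓.


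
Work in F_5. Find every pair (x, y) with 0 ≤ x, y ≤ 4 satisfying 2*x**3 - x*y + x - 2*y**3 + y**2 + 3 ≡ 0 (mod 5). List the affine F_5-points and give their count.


Affine F_5-points: {(1, 4), (2, 2), (2, 3), (3, 0), (4, 0), (4, 1), (4, 2)}; count = 7.

For each of the 25 pairs (x, y) ∈ F_5², evaluate f(x, y) mod 5. Record the zeros.
  x = 0: [0↦3, 1↦2, 2↦1, 3↦3, 4↦1]  zeros at y ∈ ∅
  x = 1: [0↦1, 1↦4, 2↦2, 3↦3, 4↦0]  zeros at y ∈ {4}
  x = 2: [0↦1, 1↦3, 2↦0, 3↦0, 4↦1]  zeros at y ∈ {2, 3}
  x = 3: [0↦0, 1↦1, 2↦2, 3↦1, 4↦1]  zeros at y ∈ {0}
  x = 4: [0↦0, 1↦0, 2↦0, 3↦3, 4↦2]  zeros at y ∈ {0, 1, 2}
Collecting zeros: affine points = {(1, 4), (2, 2), (2, 3), (3, 0), (4, 0), (4, 1), (4, 2)}.
Total count |C(F_5)_aff| = 7.


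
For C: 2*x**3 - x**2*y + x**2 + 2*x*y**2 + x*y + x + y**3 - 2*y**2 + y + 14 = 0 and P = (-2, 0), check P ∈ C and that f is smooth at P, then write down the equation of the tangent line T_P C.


Tangent line at P: 21*x - 5*y + 42 = 0.

Step 1: f(-2, 0) = 0, so P lies on C.
Step 2: partial derivatives
  f_x(x, y) = 6*x**2 - 2*x*y + 2*x + 2*y**2 + y + 1, f_y(x, y) = -x**2 + 4*x*y + x + 3*y**2 - 4*y + 1.
  f_x(P) = 21, f_y(P) = -5 (gradient nonzero, so P is smooth).
Step 3: tangent line at P: 21·(x − -2) + -5·(y − 0) = 0.
Expanding: 21*x - 5*y + 42 = 0.


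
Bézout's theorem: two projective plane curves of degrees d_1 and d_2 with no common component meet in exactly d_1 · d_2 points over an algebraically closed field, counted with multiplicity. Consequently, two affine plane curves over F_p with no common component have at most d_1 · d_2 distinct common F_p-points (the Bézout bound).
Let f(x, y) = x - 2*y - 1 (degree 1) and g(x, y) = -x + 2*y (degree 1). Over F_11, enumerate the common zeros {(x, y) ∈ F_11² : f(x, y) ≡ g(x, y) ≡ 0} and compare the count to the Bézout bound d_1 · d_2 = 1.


Common zeros: ∅; count = 0; Bézout bound = 1.

deg(f) = 1, deg(g) = 1, so Bézout bound = 1.
Scan x ∈ F_11. For each x, list the y ∈ F_11 with f(x, y) ≡ 0 and those with g(x, y) ≡ 0 (mod 11); the common zeros in that column are the intersection.
  x = 0: f ≡ 0 at y ∈ {5}; g ≡ 0 at y ∈ {0}; common: ∅.
  x = 1: f ≡ 0 at y ∈ {0}; g ≡ 0 at y ∈ {6}; common: ∅.
  x = 2: f ≡ 0 at y ∈ {6}; g ≡ 0 at y ∈ {1}; common: ∅.
  x = 3: f ≡ 0 at y ∈ {1}; g ≡ 0 at y ∈ {7}; common: ∅.
  x = 4: f ≡ 0 at y ∈ {7}; g ≡ 0 at y ∈ {2}; common: ∅.
  x = 5: f ≡ 0 at y ∈ {2}; g ≡ 0 at y ∈ {8}; common: ∅.
  x = 6: f ≡ 0 at y ∈ {8}; g ≡ 0 at y ∈ {3}; common: ∅.
  x = 7: f ≡ 0 at y ∈ {3}; g ≡ 0 at y ∈ {9}; common: ∅.
  x = 8: f ≡ 0 at y ∈ {9}; g ≡ 0 at y ∈ {4}; common: ∅.
  x = 9: f ≡ 0 at y ∈ {4}; g ≡ 0 at y ∈ {10}; common: ∅.
  x = 10: f ≡ 0 at y ∈ {10}; g ≡ 0 at y ∈ {5}; common: ∅.
Collecting: common zeros = ∅, so the count is 0.
Comparison with the Bézout bound: 0 ≤ 1 = deg(f)·deg(g), as expected for curves with no common component (the affine F_11-count falls short of the bound because intersections may lie at infinity, over extension fields, or carry multiplicity).


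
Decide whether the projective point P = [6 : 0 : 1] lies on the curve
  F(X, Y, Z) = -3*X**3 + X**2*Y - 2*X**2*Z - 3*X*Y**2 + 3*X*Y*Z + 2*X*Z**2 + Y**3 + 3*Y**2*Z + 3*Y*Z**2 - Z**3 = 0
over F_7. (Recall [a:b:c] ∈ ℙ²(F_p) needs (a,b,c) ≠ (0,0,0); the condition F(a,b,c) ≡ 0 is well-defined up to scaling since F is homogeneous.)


F(6,0,1) ≡ 5 (mod 7); P is NOT on the curve.

Evaluate F(6, 0, 1) term-by-term (mod 7).
  -3*X**3 ↦ -3·216·1·1 = -648
  X**2*Y ↦ 1·36·0·1 = 0
  -2*X**2*Z ↦ -2·36·1·1 = -72
  -3*X*Y**2 ↦ -3·6·0·1 = 0
  3*X*Y*Z ↦ 3·6·0·1 = 0
  2*X*Z**2 ↦ 2·6·1·1 = 12
  Y**3 ↦ 1·1·0·1 = 0
  3*Y**2*Z ↦ 3·1·0·1 = 0
  3*Y*Z**2 ↦ 3·1·0·1 = 0
  -Z**3 ↦ -1·1·1·1 = -1
Sum: F(6, 0, 1) = (-648) + (0) + (-72) + (0) + (0) + (12) + (0) + (0) + (0) + (-1) = -709.
Reducing mod 7: -709 ≡ 5 (mod 7).
Since F(a, b, c) ≡ 5 ≠ 0 (mod 7), P does NOT lie on the curve.


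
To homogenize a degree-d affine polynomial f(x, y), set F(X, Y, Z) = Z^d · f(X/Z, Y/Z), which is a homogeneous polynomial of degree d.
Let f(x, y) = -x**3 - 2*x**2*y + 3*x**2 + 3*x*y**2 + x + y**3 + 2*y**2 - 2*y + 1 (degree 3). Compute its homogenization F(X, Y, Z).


F(X, Y, Z) = -X**3 - 2*X**2*Y + 3*X**2*Z + 3*X*Y**2 + X*Z**2 + Y**3 + 2*Y**2*Z - 2*Y*Z**2 + Z**3

deg(f) = 3.
Substitute x = X/Z, y = Y/Z into f, then multiply by Z^3.
  monomial -1·x^3·y^0 ↦ -1·X^3·Y^0·Z^0.
  monomial -2·x^2·y^1 ↦ -2·X^2·Y^1·Z^0.
  monomial 3·x^2·y^0 ↦ 3·X^2·Y^0·Z^1.
  monomial 3·x^1·y^2 ↦ 3·X^1·Y^2·Z^0.
  monomial 1·x^1·y^0 ↦ 1·X^1·Y^0·Z^2.
  monomial 1·x^0·y^3 ↦ 1·X^0·Y^3·Z^0.
  monomial 2·x^0·y^2 ↦ 2·X^0·Y^2·Z^1.
  monomial -2·x^0·y^1 ↦ -2·X^0·Y^1·Z^2.
  monomial 1·x^0·y^0 ↦ 1·X^0·Y^0·Z^3.
Collecting: F(X, Y, Z) = -X**3 - 2*X**2*Y + 3*X**2*Z + 3*X*Y**2 + X*Z**2 + Y**3 + 2*Y**2*Z - 2*Y*Z**2 + Z**3.


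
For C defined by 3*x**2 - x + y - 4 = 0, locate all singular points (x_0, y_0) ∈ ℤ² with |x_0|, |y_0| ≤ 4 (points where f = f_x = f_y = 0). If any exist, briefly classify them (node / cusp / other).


No singular points in the scanned grid; C is smooth there.

Compute partial derivatives:
  f_x = 6*x - 1.
  f_y = 1.
f_y = 1 is a nonzero constant, so f_y never vanishes: no point (x, y) can satisfy f = f_x = f_y = 0. In particular no (x, y) ∈ {−4, ..., 4}² is singular; the curve is smooth.


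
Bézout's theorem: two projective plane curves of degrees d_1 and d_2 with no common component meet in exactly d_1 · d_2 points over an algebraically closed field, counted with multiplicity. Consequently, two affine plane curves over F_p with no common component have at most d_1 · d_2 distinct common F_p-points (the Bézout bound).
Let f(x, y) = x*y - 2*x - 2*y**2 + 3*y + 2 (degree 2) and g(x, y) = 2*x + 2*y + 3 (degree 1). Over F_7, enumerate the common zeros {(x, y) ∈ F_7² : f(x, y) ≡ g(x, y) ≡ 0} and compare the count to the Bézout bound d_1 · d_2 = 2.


Common zeros: {(0, 2), (4, 5)}; count = 2; Bézout bound = 2.

deg(f) = 2, deg(g) = 1, so Bézout bound = 2.
Scan x ∈ F_7. For each x, list the y ∈ F_7 with f(x, y) ≡ 0 and those with g(x, y) ≡ 0 (mod 7); the common zeros in that column are the intersection.
  x = 0: f ≡ 0 at y ∈ {2, 3}; g ≡ 0 at y ∈ {2}; common: {2}.
  x = 1: f ≡ 0 at y ∈ {0, 2}; g ≡ 0 at y ∈ {1}; common: ∅.
  x = 2: f ≡ 0 at y ∈ {2, 4}; g ≡ 0 at y ∈ {0}; common: ∅.
  x = 3: f ≡ 0 at y ∈ {1, 2}; g ≡ 0 at y ∈ {6}; common: ∅.
  x = 4: f ≡ 0 at y ∈ {2, 5}; g ≡ 0 at y ∈ {5}; common: {5}.
  x = 5: f ≡ 0 at y ∈ {2}; g ≡ 0 at y ∈ {4}; common: ∅.
  x = 6: f ≡ 0 at y ∈ {2, 6}; g ≡ 0 at y ∈ {3}; common: ∅.
Collecting: common zeros = {(0, 2), (4, 5)}, so the count is 2.
Comparison with the Bézout bound: 2 ≤ 2 = deg(f)·deg(g), as expected for curves with no common component (the bound is attained).


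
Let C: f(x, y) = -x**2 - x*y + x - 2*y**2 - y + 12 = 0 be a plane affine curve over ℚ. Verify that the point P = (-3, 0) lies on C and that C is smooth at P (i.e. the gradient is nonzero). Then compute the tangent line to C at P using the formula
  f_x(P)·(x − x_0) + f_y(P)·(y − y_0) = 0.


Tangent line at P: 7*x + 2*y + 21 = 0.

Step 1: f(-3, 0) = 0, so P lies on C.
Step 2: partial derivatives
  f_x(x, y) = -2*x - y + 1, f_y(x, y) = -x - 4*y - 1.
  f_x(P) = 7, f_y(P) = 2 (gradient nonzero, so P is smooth).
Step 3: tangent line at P: 7·(x − -3) + 2·(y − 0) = 0.
Expanding: 7*x + 2*y + 21 = 0.


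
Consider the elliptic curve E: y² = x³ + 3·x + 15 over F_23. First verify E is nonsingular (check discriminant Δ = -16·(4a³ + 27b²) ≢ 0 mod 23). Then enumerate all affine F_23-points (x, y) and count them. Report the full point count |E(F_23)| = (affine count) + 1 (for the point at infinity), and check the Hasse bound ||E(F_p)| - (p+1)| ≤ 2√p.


Affine points = {(2, 11), (2, 12), (9, 9), (9, 14), (12, 10), (12, 13), (14, 8), (14, 15), (15, 10), (15, 13), (18, 6), (18, 17), (19, 10), (19, 13), (20, 5), (20, 18), (21, 1), (21, 22)}; affine count = 18; |E(F_23)| = 19.

Discriminant check: Δ ∝ 4a³ + 27b² = 4·3³ + 27·15² = 4·27 + 27·225 ≡ 19 (mod 23). Nonzero ⇒ E is nonsingular.
For each x ∈ F_23, compute rhs = x³ + 3·x + 15 mod 23, then count y ∈ F_23 with y² ≡ rhs.
  x = 0: rhs = 15, matching y values: none (0 points).
  x = 1: rhs = 19, matching y values: none (0 points).
  x = 2: rhs = 6, matching y values: 11, 12 (2 points).
  x = 3: rhs = 5, matching y values: none (0 points).
  x = 4: rhs = 22, matching y values: none (0 points).
  x = 5: rhs = 17, matching y values: none (0 points).
  x = 6: rhs = 19, matching y values: none (0 points).
  x = 7: rhs = 11, matching y values: none (0 points).
  x = 8: rhs = 22, matching y values: none (0 points).
  x = 9: rhs = 12, matching y values: 9, 14 (2 points).
  x = 10: rhs = 10, matching y values: none (0 points).
  x = 11: rhs = 22, matching y values: none (0 points).
  x = 12: rhs = 8, matching y values: 10, 13 (2 points).
  x = 13: rhs = 20, matching y values: none (0 points).
  x = 14: rhs = 18, matching y values: 8, 15 (2 points).
  x = 15: rhs = 8, matching y values: 10, 13 (2 points).
  x = 16: rhs = 19, matching y values: none (0 points).
  x = 17: rhs = 11, matching y values: none (0 points).
  x = 18: rhs = 13, matching y values: 6, 17 (2 points).
  x = 19: rhs = 8, matching y values: 10, 13 (2 points).
  x = 20: rhs = 2, matching y values: 5, 18 (2 points).
  x = 21: rhs = 1, matching y values: 1, 22 (2 points).
  x = 22: rhs = 11, matching y values: none (0 points).
Total affine count: 18.
Full point count |E(F_23)| = 18 + 1 = 19.
Hasse bound: |19 − (23+1)| = |-5| = 5 ≤ 2√23 ≈ 9.5917 ✓.


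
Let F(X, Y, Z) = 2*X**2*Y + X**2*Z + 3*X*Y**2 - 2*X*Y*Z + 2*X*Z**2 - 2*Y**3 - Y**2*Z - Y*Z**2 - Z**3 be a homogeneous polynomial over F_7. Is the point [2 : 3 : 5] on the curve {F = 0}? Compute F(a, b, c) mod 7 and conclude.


F(2,3,5) ≡ 0 (mod 7); P is on the curve.

Evaluate F(2, 3, 5) term-by-term (mod 7).
  2*X**2*Y ↦ 2·4·3·1 = 24
  X**2*Z ↦ 1·4·1·5 = 20
  3*X*Y**2 ↦ 3·2·9·1 = 54
  -2*X*Y*Z ↦ -2·2·3·5 = -60
  2*X*Z**2 ↦ 2·2·1·25 = 100
  -2*Y**3 ↦ -2·1·27·1 = -54
  -Y**2*Z ↦ -1·1·9·5 = -45
  -Y*Z**2 ↦ -1·1·3·25 = -75
  -Z**3 ↦ -1·1·1·125 = -125
Sum: F(2, 3, 5) = (24) + (20) + (54) + (-60) + (100) + (-54) + (-45) + (-75) + (-125) = -161.
Reducing mod 7: -161 ≡ 0 (mod 7).
Since F(a, b, c) ≡ 0 (mod 7), P lies on the curve.


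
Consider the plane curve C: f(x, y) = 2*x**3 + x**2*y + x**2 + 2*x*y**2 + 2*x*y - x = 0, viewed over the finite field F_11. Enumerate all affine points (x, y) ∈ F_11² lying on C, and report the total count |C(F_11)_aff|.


Affine F_11-points: {(0, 0), (0, 1), (0, 2), (0, 3), (0, 4), (0, 5), (0, 6), (0, 7), (0, 8), (0, 9), (0, 10), (1, 7), (1, 8), (4, 2), (4, 6), (6, 0), (6, 7), (9, 5), (9, 6), (10, 0), (10, 5)}; count = 21.

For each of the 121 pairs (x, y) ∈ F_11², evaluate f(x, y) mod 11. Record the zeros.
  x = 0: [0↦0, 1↦0, 2↦0, 3↦0, 4↦0, 5↦0, 6↦0, 7↦0, 8↦0, 9↦0, 10↦0]  zeros at y ∈ {0, 1, 2, 3, 4, 5, 6, 7, 8, 9, 10}
  x = 1: [0↦2, 1↦7, 2↦5, 3↦7, 4↦2, 5↦1, 6↦4, 7↦0, 8↦0, 9↦4, 10↦1]  zeros at y ∈ {7, 8}
  x = 2: [0↦7, 1↦8, 2↦6, 3↦1, 4↦4, 5↦4, 6↦1, 7↦6, 8↦8, 9↦7, 10↦3]  zeros at y ∈ ∅
  x = 3: [0↦5, 1↦4, 2↦4, 3↦5, 4↦7, 5↦10, 6↦3, 7↦8, 8↦3, 9↦10, 10↦7]  zeros at y ∈ ∅
  x = 4: [0↦8, 1↦7, 2↦0, 3↦9, 4↦1, 5↦9, 6↦0, 7↦7, 8↦8, 9↦3, 10↦3]  zeros at y ∈ {2, 6}
  x = 5: [0↦6, 1↦7, 2↦6, 3↦3, 4↦9, 5↦2, 6↦4, 7↦4, 8↦2, 9↦9, 10↦3]  zeros at y ∈ ∅
  x = 6: [0↦0, 1↦5, 2↦1, 3↦10, 4↦10, 5↦1, 6↦5, 7↦0, 8↦8, 9↦7, 10↦8]  zeros at y ∈ {0, 7}
  x = 7: [0↦2, 1↦2, 2↦8, 3↦9, 4↦5, 5↦7, 6↦4, 7↦7, 8↦5, 9↦9, 10↦8]  zeros at y ∈ ∅
  x = 8: [0↦2, 1↦10, 2↦6, 3↦1, 4↦6, 5↦10, 6↦2, 7↦4, 8↦5, 9↦5, 10↦4]  zeros at y ∈ ∅
  x = 9: [0↦1, 1↦8, 2↦7, 3↦9, 4↦3, 5↦0, 6↦0, 7↦3, 8↦9, 9↦7, 10↦8]  zeros at y ∈ {5, 6}
  x = 10: [0↦0, 1↦8, 2↦1, 3↦1, 4↦8, 5↦0, 6↦10, 7↦5, 8↦7, 9↦5, 10↦10]  zeros at y ∈ {0, 5}
Collecting zeros: affine points = {(0, 0), (0, 1), (0, 2), (0, 3), (0, 4), (0, 5), (0, 6), (0, 7), (0, 8), (0, 9), (0, 10), (1, 7), (1, 8), (4, 2), (4, 6), (6, 0), (6, 7), (9, 5), (9, 6), (10, 0), (10, 5)}.
Total count |C(F_11)_aff| = 21.


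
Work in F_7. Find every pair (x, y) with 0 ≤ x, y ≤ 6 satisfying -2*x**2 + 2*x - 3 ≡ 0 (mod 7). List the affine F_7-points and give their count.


Affine F_7-points: {(2, 0), (2, 1), (2, 2), (2, 3), (2, 4), (2, 5), (2, 6), (6, 0), (6, 1), (6, 2), (6, 3), (6, 4), (6, 5), (6, 6)}; count = 14.

For each of the 49 pairs (x, y) ∈ F_7², evaluate f(x, y) mod 7. Record the zeros.
  x = 0: [0↦4, 1↦4, 2↦4, 3↦4, 4↦4, 5↦4, 6↦4]  zeros at y ∈ ∅
  x = 1: [0↦4, 1↦4, 2↦4, 3↦4, 4↦4, 5↦4, 6↦4]  zeros at y ∈ ∅
  x = 2: [0↦0, 1↦0, 2↦0, 3↦0, 4↦0, 5↦0, 6↦0]  zeros at y ∈ {0, 1, 2, 3, 4, 5, 6}
  x = 3: [0↦6, 1↦6, 2↦6, 3↦6, 4↦6, 5↦6, 6↦6]  zeros at y ∈ ∅
  x = 4: [0↦1, 1↦1, 2↦1, 3↦1, 4↦1, 5↦1, 6↦1]  zeros at y ∈ ∅
  x = 5: [0↦6, 1↦6, 2↦6, 3↦6, 4↦6, 5↦6, 6↦6]  zeros at y ∈ ∅
  x = 6: [0↦0, 1↦0, 2↦0, 3↦0, 4↦0, 5↦0, 6↦0]  zeros at y ∈ {0, 1, 2, 3, 4, 5, 6}
Collecting zeros: affine points = {(2, 0), (2, 1), (2, 2), (2, 3), (2, 4), (2, 5), (2, 6), (6, 0), (6, 1), (6, 2), (6, 3), (6, 4), (6, 5), (6, 6)}.
Total count |C(F_7)_aff| = 14.


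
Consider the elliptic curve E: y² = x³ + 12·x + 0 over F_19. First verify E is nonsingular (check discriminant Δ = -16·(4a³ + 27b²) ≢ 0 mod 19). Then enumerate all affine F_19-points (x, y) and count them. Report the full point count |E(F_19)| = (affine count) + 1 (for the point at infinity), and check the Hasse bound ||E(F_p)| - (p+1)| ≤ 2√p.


Affine points = {(0, 0), (3, 5), (3, 14), (4, 6), (4, 13), (7, 3), (7, 16), (8, 0), (9, 1), (9, 18), (11, 0), (13, 4), (13, 15), (14, 9), (14, 10), (17, 5), (17, 14), (18, 5), (18, 14)}; affine count = 19; |E(F_19)| = 20.

Discriminant check: Δ ∝ 4a³ + 27b² = 4·12³ + 27·0² = 4·1728 + 27·0 ≡ 15 (mod 19). Nonzero ⇒ E is nonsingular.
For each x ∈ F_19, compute rhs = x³ + 12·x + 0 mod 19, then count y ∈ F_19 with y² ≡ rhs.
  x = 0: rhs = 0, matching y values: 0 (1 points).
  x = 1: rhs = 13, matching y values: none (0 points).
  x = 2: rhs = 13, matching y values: none (0 points).
  x = 3: rhs = 6, matching y values: 5, 14 (2 points).
  x = 4: rhs = 17, matching y values: 6, 13 (2 points).
  x = 5: rhs = 14, matching y values: none (0 points).
  x = 6: rhs = 3, matching y values: none (0 points).
  x = 7: rhs = 9, matching y values: 3, 16 (2 points).
  x = 8: rhs = 0, matching y values: 0 (1 points).
  x = 9: rhs = 1, matching y values: 1, 18 (2 points).
  x = 10: rhs = 18, matching y values: none (0 points).
  x = 11: rhs = 0, matching y values: 0 (1 points).
  x = 12: rhs = 10, matching y values: none (0 points).
  x = 13: rhs = 16, matching y values: 4, 15 (2 points).
  x = 14: rhs = 5, matching y values: 9, 10 (2 points).
  x = 15: rhs = 2, matching y values: none (0 points).
  x = 16: rhs = 13, matching y values: none (0 points).
  x = 17: rhs = 6, matching y values: 5, 14 (2 points).
  x = 18: rhs = 6, matching y values: 5, 14 (2 points).
Total affine count: 19.
Full point count |E(F_19)| = 19 + 1 = 20.
Hasse bound: |20 − (19+1)| = |0| = 0 ≤ 2√19 ≈ 8.7178 ✓.
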